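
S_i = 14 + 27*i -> [14, 41, 68, 95, 122]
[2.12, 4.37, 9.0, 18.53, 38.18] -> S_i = 2.12*2.06^i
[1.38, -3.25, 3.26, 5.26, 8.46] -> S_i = Random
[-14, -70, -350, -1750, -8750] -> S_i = -14*5^i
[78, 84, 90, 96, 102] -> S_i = 78 + 6*i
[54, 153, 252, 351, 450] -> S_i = 54 + 99*i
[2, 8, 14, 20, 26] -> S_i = 2 + 6*i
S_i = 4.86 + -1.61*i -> [4.86, 3.25, 1.64, 0.03, -1.58]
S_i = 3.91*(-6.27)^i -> [3.91, -24.52, 153.71, -963.78, 6042.92]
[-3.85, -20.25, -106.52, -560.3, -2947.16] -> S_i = -3.85*5.26^i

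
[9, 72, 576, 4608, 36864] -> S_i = 9*8^i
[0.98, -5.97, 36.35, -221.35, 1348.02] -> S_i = 0.98*(-6.09)^i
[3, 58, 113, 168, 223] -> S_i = 3 + 55*i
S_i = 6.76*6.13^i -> [6.76, 41.44, 254.02, 1557.14, 9545.28]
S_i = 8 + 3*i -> [8, 11, 14, 17, 20]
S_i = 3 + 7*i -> [3, 10, 17, 24, 31]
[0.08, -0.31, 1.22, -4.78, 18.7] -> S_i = 0.08*(-3.91)^i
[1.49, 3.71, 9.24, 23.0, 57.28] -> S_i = 1.49*2.49^i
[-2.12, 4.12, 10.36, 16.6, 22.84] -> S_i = -2.12 + 6.24*i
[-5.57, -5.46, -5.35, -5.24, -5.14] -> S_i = -5.57*0.98^i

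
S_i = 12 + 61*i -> [12, 73, 134, 195, 256]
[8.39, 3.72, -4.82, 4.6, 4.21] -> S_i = Random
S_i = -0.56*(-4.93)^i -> [-0.56, 2.76, -13.61, 67.1, -330.81]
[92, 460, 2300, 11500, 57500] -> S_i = 92*5^i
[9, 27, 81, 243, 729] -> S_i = 9*3^i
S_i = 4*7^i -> [4, 28, 196, 1372, 9604]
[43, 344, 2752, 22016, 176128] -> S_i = 43*8^i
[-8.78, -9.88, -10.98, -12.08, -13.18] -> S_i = -8.78 + -1.10*i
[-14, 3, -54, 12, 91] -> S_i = Random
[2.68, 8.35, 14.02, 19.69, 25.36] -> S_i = 2.68 + 5.67*i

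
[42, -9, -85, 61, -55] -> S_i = Random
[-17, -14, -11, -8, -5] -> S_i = -17 + 3*i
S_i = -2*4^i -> [-2, -8, -32, -128, -512]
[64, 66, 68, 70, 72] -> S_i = 64 + 2*i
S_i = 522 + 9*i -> [522, 531, 540, 549, 558]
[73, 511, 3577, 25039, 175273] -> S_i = 73*7^i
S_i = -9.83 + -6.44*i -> [-9.83, -16.27, -22.71, -29.15, -35.59]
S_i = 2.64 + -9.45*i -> [2.64, -6.81, -16.26, -25.71, -35.16]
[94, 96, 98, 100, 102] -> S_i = 94 + 2*i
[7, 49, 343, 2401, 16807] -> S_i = 7*7^i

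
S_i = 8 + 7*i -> [8, 15, 22, 29, 36]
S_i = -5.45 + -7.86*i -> [-5.45, -13.31, -21.17, -29.03, -36.89]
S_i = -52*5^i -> [-52, -260, -1300, -6500, -32500]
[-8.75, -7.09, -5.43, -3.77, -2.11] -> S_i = -8.75 + 1.66*i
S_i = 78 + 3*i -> [78, 81, 84, 87, 90]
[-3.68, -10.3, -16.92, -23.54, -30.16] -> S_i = -3.68 + -6.62*i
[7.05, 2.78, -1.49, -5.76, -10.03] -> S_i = 7.05 + -4.27*i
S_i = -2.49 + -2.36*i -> [-2.49, -4.85, -7.21, -9.57, -11.93]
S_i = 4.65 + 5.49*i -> [4.65, 10.14, 15.63, 21.12, 26.61]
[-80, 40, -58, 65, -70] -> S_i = Random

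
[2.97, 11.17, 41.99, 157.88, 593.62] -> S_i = 2.97*3.76^i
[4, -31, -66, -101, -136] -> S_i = 4 + -35*i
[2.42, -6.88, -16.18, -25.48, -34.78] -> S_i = 2.42 + -9.30*i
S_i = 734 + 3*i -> [734, 737, 740, 743, 746]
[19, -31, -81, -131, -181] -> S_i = 19 + -50*i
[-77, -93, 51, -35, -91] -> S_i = Random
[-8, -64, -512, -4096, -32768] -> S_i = -8*8^i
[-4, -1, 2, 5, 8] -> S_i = -4 + 3*i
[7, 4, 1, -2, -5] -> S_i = 7 + -3*i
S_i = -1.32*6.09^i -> [-1.32, -8.04, -48.96, -298.14, -1815.7]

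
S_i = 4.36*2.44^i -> [4.36, 10.64, 25.96, 63.34, 154.54]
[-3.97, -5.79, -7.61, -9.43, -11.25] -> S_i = -3.97 + -1.82*i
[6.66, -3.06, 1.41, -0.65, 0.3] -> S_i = 6.66*(-0.46)^i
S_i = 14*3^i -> [14, 42, 126, 378, 1134]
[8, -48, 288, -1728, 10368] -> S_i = 8*-6^i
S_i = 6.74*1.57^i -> [6.74, 10.58, 16.61, 26.08, 40.95]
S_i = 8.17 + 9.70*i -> [8.17, 17.87, 27.57, 37.27, 46.97]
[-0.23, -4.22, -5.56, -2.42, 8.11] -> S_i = Random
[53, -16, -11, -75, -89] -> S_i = Random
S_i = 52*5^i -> [52, 260, 1300, 6500, 32500]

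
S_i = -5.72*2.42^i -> [-5.72, -13.84, -33.5, -81.07, -196.18]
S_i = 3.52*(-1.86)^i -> [3.52, -6.55, 12.18, -22.65, 42.13]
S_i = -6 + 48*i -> [-6, 42, 90, 138, 186]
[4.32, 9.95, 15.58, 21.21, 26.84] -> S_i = 4.32 + 5.63*i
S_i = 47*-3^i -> [47, -141, 423, -1269, 3807]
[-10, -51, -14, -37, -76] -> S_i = Random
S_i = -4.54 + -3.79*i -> [-4.54, -8.33, -12.12, -15.91, -19.7]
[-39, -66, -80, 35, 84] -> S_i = Random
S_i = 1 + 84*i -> [1, 85, 169, 253, 337]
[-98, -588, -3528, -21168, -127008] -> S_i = -98*6^i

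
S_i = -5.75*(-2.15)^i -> [-5.75, 12.36, -26.58, 57.15, -122.86]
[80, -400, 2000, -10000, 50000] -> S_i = 80*-5^i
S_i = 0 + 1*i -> [0, 1, 2, 3, 4]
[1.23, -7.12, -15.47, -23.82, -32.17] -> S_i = 1.23 + -8.35*i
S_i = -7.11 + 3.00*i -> [-7.11, -4.11, -1.11, 1.89, 4.89]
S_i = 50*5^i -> [50, 250, 1250, 6250, 31250]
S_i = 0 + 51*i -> [0, 51, 102, 153, 204]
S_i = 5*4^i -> [5, 20, 80, 320, 1280]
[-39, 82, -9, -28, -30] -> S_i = Random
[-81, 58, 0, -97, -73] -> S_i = Random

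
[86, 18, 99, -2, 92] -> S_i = Random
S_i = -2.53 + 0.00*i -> [-2.53, -2.53, -2.53, -2.53, -2.53]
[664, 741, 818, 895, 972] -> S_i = 664 + 77*i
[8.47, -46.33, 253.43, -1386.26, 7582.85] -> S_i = 8.47*(-5.47)^i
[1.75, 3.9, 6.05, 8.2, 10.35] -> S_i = 1.75 + 2.15*i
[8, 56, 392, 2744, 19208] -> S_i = 8*7^i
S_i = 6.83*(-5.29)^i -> [6.83, -36.13, 191.13, -1011.09, 5348.64]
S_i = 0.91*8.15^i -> [0.91, 7.42, 60.44, 492.62, 4014.87]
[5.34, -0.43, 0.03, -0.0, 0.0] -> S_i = 5.34*(-0.08)^i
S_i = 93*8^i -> [93, 744, 5952, 47616, 380928]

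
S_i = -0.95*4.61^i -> [-0.95, -4.38, -20.19, -93.07, -429.07]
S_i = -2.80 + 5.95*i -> [-2.8, 3.15, 9.1, 15.05, 21.0]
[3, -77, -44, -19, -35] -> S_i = Random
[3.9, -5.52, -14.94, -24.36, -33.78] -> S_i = 3.90 + -9.42*i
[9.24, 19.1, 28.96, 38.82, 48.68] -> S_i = 9.24 + 9.86*i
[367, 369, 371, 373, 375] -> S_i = 367 + 2*i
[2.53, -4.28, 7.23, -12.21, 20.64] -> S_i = 2.53*(-1.69)^i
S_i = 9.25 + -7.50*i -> [9.25, 1.75, -5.75, -13.25, -20.75]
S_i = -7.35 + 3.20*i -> [-7.35, -4.15, -0.95, 2.25, 5.45]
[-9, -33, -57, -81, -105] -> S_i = -9 + -24*i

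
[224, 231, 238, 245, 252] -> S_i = 224 + 7*i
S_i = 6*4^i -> [6, 24, 96, 384, 1536]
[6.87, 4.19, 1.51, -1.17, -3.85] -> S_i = 6.87 + -2.68*i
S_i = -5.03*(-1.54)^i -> [-5.03, 7.75, -11.93, 18.37, -28.29]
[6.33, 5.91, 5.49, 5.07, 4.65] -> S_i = 6.33 + -0.42*i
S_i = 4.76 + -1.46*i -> [4.76, 3.3, 1.84, 0.38, -1.08]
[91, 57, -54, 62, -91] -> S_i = Random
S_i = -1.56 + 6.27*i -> [-1.56, 4.71, 10.98, 17.25, 23.52]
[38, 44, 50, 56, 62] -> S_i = 38 + 6*i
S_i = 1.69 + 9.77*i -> [1.69, 11.46, 21.23, 31.0, 40.77]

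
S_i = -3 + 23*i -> [-3, 20, 43, 66, 89]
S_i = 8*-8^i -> [8, -64, 512, -4096, 32768]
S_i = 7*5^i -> [7, 35, 175, 875, 4375]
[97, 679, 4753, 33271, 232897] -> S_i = 97*7^i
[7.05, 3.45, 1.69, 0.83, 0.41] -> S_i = 7.05*0.49^i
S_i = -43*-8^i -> [-43, 344, -2752, 22016, -176128]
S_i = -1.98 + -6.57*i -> [-1.98, -8.55, -15.12, -21.69, -28.26]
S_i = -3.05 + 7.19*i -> [-3.05, 4.14, 11.33, 18.52, 25.71]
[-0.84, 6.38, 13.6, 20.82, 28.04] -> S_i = -0.84 + 7.22*i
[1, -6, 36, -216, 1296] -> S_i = 1*-6^i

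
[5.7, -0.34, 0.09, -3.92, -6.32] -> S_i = Random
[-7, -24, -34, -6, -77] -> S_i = Random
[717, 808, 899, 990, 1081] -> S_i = 717 + 91*i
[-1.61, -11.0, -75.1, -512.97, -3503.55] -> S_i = -1.61*6.83^i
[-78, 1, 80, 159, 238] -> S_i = -78 + 79*i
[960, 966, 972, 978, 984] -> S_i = 960 + 6*i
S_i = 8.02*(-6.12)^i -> [8.02, -49.08, 300.38, -1838.35, 11250.71]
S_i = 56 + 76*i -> [56, 132, 208, 284, 360]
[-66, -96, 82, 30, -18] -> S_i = Random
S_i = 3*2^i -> [3, 6, 12, 24, 48]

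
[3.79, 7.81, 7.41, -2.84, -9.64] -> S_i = Random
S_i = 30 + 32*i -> [30, 62, 94, 126, 158]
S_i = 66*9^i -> [66, 594, 5346, 48114, 433026]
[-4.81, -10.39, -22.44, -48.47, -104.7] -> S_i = -4.81*2.16^i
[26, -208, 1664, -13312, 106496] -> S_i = 26*-8^i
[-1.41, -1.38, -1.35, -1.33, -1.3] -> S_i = -1.41*0.98^i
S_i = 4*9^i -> [4, 36, 324, 2916, 26244]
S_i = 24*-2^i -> [24, -48, 96, -192, 384]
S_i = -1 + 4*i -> [-1, 3, 7, 11, 15]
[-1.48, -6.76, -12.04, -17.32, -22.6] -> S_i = -1.48 + -5.28*i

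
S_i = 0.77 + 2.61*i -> [0.77, 3.38, 5.99, 8.6, 11.21]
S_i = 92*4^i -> [92, 368, 1472, 5888, 23552]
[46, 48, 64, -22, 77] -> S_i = Random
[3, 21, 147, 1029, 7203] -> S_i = 3*7^i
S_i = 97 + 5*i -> [97, 102, 107, 112, 117]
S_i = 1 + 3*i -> [1, 4, 7, 10, 13]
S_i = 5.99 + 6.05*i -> [5.99, 12.04, 18.09, 24.14, 30.19]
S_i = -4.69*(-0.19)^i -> [-4.69, 0.89, -0.17, 0.03, -0.01]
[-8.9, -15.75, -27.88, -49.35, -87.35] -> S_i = -8.90*1.77^i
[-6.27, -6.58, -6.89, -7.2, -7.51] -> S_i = -6.27 + -0.31*i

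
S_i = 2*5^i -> [2, 10, 50, 250, 1250]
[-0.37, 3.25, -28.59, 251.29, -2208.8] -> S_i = -0.37*(-8.79)^i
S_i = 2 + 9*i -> [2, 11, 20, 29, 38]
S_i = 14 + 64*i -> [14, 78, 142, 206, 270]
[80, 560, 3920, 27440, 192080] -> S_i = 80*7^i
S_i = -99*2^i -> [-99, -198, -396, -792, -1584]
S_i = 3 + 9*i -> [3, 12, 21, 30, 39]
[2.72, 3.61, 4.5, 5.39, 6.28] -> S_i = 2.72 + 0.89*i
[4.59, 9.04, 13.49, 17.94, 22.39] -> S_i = 4.59 + 4.45*i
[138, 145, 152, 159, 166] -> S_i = 138 + 7*i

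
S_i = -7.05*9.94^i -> [-7.05, -70.08, -696.57, -6923.86, -68823.17]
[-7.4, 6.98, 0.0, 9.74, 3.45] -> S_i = Random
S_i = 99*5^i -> [99, 495, 2475, 12375, 61875]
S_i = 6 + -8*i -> [6, -2, -10, -18, -26]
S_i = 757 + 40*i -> [757, 797, 837, 877, 917]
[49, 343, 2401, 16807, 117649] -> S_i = 49*7^i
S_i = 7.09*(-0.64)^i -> [7.09, -4.54, 2.9, -1.86, 1.19]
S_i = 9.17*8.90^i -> [9.17, 81.61, 726.36, 6464.57, 57534.63]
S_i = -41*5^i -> [-41, -205, -1025, -5125, -25625]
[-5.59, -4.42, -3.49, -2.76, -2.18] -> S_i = -5.59*0.79^i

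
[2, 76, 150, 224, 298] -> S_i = 2 + 74*i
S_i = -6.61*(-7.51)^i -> [-6.61, 49.64, -372.8, 2799.76, -21026.22]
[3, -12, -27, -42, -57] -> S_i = 3 + -15*i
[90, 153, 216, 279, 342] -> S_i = 90 + 63*i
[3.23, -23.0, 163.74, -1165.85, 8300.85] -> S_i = 3.23*(-7.12)^i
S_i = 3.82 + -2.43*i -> [3.82, 1.39, -1.04, -3.47, -5.9]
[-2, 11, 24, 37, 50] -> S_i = -2 + 13*i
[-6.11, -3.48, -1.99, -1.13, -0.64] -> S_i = -6.11*0.57^i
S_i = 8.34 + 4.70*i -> [8.34, 13.04, 17.74, 22.44, 27.14]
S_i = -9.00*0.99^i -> [-9.0, -8.91, -8.82, -8.73, -8.65]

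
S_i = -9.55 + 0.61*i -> [-9.55, -8.94, -8.33, -7.72, -7.11]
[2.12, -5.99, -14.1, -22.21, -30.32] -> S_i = 2.12 + -8.11*i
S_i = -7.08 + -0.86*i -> [-7.08, -7.94, -8.8, -9.66, -10.52]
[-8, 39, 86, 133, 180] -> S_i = -8 + 47*i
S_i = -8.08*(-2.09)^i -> [-8.08, 16.89, -35.29, 73.76, -154.17]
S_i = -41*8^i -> [-41, -328, -2624, -20992, -167936]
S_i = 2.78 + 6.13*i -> [2.78, 8.91, 15.04, 21.17, 27.3]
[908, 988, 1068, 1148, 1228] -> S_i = 908 + 80*i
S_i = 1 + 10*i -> [1, 11, 21, 31, 41]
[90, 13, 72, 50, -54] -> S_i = Random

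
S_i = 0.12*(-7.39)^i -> [0.12, -0.89, 6.55, -48.43, 357.9]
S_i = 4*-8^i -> [4, -32, 256, -2048, 16384]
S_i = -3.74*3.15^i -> [-3.74, -11.78, -37.11, -116.9, -368.23]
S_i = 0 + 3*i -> [0, 3, 6, 9, 12]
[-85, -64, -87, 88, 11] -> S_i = Random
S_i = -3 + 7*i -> [-3, 4, 11, 18, 25]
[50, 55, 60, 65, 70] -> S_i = 50 + 5*i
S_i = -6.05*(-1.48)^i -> [-6.05, 8.95, -13.25, 19.61, -29.03]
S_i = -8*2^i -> [-8, -16, -32, -64, -128]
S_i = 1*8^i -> [1, 8, 64, 512, 4096]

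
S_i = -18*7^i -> [-18, -126, -882, -6174, -43218]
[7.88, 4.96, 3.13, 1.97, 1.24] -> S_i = 7.88*0.63^i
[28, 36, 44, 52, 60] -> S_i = 28 + 8*i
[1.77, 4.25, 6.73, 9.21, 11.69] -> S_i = 1.77 + 2.48*i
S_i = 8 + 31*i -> [8, 39, 70, 101, 132]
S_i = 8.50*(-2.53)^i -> [8.5, -21.5, 54.41, -137.65, 348.26]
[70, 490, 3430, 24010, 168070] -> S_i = 70*7^i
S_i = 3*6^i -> [3, 18, 108, 648, 3888]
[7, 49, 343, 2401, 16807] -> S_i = 7*7^i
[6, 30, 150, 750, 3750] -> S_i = 6*5^i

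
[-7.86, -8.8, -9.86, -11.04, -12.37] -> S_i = -7.86*1.12^i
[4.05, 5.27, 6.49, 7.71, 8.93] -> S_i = 4.05 + 1.22*i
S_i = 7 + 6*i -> [7, 13, 19, 25, 31]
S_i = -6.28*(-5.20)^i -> [-6.28, 32.66, -169.81, 883.02, -4591.69]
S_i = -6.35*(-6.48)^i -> [-6.35, 41.15, -266.64, 1727.82, -11196.28]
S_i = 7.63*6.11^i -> [7.63, 46.62, 284.84, 1740.4, 10633.82]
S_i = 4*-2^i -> [4, -8, 16, -32, 64]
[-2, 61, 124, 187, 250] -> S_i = -2 + 63*i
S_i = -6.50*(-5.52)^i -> [-6.5, 35.88, -198.06, 1093.28, -6034.89]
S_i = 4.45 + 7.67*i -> [4.45, 12.12, 19.79, 27.46, 35.13]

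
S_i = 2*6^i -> [2, 12, 72, 432, 2592]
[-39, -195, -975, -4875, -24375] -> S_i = -39*5^i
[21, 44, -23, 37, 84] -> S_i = Random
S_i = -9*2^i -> [-9, -18, -36, -72, -144]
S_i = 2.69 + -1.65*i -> [2.69, 1.04, -0.61, -2.26, -3.91]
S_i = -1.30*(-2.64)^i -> [-1.3, 3.43, -9.06, 23.92, -63.15]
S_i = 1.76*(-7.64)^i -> [1.76, -13.45, 102.73, -784.86, 5996.34]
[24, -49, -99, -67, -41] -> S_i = Random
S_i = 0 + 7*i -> [0, 7, 14, 21, 28]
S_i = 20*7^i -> [20, 140, 980, 6860, 48020]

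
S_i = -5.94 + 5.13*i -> [-5.94, -0.81, 4.32, 9.45, 14.58]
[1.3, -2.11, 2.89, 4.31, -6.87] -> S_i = Random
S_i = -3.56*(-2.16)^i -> [-3.56, 7.69, -16.61, 35.88, -77.49]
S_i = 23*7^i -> [23, 161, 1127, 7889, 55223]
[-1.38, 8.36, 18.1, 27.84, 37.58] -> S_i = -1.38 + 9.74*i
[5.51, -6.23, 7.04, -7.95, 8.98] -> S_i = 5.51*(-1.13)^i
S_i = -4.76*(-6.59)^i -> [-4.76, 31.37, -206.72, 1362.27, -8977.36]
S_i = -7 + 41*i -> [-7, 34, 75, 116, 157]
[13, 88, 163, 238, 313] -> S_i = 13 + 75*i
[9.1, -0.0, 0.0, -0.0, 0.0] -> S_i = 9.10*-0.00^i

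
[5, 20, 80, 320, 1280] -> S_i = 5*4^i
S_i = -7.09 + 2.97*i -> [-7.09, -4.12, -1.15, 1.82, 4.79]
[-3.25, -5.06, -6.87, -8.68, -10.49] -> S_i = -3.25 + -1.81*i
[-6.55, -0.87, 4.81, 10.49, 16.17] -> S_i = -6.55 + 5.68*i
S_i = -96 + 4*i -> [-96, -92, -88, -84, -80]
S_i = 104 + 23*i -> [104, 127, 150, 173, 196]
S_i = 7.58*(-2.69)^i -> [7.58, -20.39, 54.85, -147.55, 396.9]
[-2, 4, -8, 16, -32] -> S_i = -2*-2^i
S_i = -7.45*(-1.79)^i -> [-7.45, 13.34, -23.87, 42.73, -76.48]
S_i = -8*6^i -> [-8, -48, -288, -1728, -10368]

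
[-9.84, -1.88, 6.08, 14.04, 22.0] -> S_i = -9.84 + 7.96*i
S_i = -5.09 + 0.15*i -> [-5.09, -4.94, -4.79, -4.64, -4.49]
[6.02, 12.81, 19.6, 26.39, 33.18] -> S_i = 6.02 + 6.79*i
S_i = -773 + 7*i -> [-773, -766, -759, -752, -745]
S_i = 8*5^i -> [8, 40, 200, 1000, 5000]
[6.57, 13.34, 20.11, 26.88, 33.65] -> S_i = 6.57 + 6.77*i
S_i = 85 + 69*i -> [85, 154, 223, 292, 361]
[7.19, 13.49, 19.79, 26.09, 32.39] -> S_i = 7.19 + 6.30*i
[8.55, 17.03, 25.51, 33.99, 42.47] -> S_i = 8.55 + 8.48*i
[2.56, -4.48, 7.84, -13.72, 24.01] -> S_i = 2.56*(-1.75)^i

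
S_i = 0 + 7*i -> [0, 7, 14, 21, 28]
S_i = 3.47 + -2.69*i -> [3.47, 0.78, -1.91, -4.6, -7.29]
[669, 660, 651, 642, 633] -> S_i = 669 + -9*i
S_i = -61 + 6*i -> [-61, -55, -49, -43, -37]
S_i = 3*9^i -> [3, 27, 243, 2187, 19683]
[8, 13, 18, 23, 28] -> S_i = 8 + 5*i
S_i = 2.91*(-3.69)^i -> [2.91, -10.74, 39.62, -146.21, 539.51]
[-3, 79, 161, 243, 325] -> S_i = -3 + 82*i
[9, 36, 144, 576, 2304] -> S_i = 9*4^i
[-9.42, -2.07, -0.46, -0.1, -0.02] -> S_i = -9.42*0.22^i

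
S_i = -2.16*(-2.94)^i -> [-2.16, 6.35, -18.67, 54.89, -161.38]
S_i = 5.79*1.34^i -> [5.79, 7.76, 10.4, 13.93, 18.67]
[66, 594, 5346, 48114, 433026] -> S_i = 66*9^i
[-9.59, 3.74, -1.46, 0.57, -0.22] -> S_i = -9.59*(-0.39)^i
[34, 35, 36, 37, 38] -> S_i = 34 + 1*i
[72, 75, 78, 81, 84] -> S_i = 72 + 3*i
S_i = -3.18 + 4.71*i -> [-3.18, 1.53, 6.24, 10.95, 15.66]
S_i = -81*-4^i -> [-81, 324, -1296, 5184, -20736]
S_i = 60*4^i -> [60, 240, 960, 3840, 15360]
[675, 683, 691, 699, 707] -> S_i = 675 + 8*i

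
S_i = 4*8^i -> [4, 32, 256, 2048, 16384]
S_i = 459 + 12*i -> [459, 471, 483, 495, 507]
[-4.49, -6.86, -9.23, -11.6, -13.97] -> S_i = -4.49 + -2.37*i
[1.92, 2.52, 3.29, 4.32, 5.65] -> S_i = 1.92*1.31^i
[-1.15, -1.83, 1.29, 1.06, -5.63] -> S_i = Random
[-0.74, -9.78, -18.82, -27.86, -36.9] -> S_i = -0.74 + -9.04*i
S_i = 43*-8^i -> [43, -344, 2752, -22016, 176128]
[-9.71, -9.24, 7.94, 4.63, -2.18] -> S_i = Random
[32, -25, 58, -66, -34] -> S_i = Random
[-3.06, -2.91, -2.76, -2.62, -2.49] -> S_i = -3.06*0.95^i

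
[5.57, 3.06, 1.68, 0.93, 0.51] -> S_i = 5.57*0.55^i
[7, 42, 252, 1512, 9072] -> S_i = 7*6^i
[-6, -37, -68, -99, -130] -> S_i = -6 + -31*i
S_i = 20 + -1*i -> [20, 19, 18, 17, 16]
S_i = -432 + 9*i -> [-432, -423, -414, -405, -396]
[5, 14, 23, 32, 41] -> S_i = 5 + 9*i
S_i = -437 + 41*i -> [-437, -396, -355, -314, -273]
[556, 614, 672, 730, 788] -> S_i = 556 + 58*i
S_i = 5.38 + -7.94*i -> [5.38, -2.56, -10.5, -18.44, -26.38]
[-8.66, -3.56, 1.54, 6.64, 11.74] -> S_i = -8.66 + 5.10*i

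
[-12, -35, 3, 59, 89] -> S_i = Random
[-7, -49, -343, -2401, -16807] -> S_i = -7*7^i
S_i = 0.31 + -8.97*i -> [0.31, -8.66, -17.63, -26.6, -35.57]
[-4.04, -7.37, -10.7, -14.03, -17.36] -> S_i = -4.04 + -3.33*i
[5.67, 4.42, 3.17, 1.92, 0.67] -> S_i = 5.67 + -1.25*i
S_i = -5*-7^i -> [-5, 35, -245, 1715, -12005]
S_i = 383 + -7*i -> [383, 376, 369, 362, 355]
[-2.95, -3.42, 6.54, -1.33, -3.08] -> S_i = Random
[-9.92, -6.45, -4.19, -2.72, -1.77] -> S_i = -9.92*0.65^i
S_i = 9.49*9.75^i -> [9.49, 92.53, 902.14, 8795.9, 85759.98]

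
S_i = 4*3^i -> [4, 12, 36, 108, 324]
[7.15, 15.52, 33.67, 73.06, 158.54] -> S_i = 7.15*2.17^i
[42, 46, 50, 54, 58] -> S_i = 42 + 4*i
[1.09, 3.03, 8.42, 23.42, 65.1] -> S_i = 1.09*2.78^i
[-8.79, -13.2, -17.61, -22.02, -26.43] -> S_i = -8.79 + -4.41*i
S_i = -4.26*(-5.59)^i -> [-4.26, 23.81, -133.12, 744.12, -4159.65]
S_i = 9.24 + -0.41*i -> [9.24, 8.83, 8.42, 8.01, 7.6]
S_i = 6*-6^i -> [6, -36, 216, -1296, 7776]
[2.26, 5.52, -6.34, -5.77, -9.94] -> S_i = Random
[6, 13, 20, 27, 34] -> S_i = 6 + 7*i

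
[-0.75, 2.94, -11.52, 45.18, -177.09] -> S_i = -0.75*(-3.92)^i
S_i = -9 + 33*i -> [-9, 24, 57, 90, 123]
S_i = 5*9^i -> [5, 45, 405, 3645, 32805]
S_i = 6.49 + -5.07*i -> [6.49, 1.42, -3.65, -8.72, -13.79]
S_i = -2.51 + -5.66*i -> [-2.51, -8.17, -13.83, -19.49, -25.15]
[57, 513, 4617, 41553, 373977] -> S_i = 57*9^i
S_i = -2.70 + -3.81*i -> [-2.7, -6.51, -10.32, -14.13, -17.94]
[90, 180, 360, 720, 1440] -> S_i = 90*2^i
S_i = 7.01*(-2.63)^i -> [7.01, -18.44, 48.49, -127.52, 335.38]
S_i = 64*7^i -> [64, 448, 3136, 21952, 153664]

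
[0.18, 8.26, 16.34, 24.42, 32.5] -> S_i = 0.18 + 8.08*i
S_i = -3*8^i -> [-3, -24, -192, -1536, -12288]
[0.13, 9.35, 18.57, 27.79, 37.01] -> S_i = 0.13 + 9.22*i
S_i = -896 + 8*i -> [-896, -888, -880, -872, -864]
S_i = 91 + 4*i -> [91, 95, 99, 103, 107]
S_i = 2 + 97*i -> [2, 99, 196, 293, 390]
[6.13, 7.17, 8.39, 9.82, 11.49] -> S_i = 6.13*1.17^i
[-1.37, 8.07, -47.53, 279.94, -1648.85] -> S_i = -1.37*(-5.89)^i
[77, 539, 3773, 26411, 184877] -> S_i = 77*7^i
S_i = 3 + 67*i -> [3, 70, 137, 204, 271]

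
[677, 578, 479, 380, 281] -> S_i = 677 + -99*i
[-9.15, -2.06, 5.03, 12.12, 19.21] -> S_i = -9.15 + 7.09*i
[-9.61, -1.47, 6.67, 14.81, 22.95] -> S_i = -9.61 + 8.14*i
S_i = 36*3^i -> [36, 108, 324, 972, 2916]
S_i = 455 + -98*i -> [455, 357, 259, 161, 63]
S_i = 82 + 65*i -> [82, 147, 212, 277, 342]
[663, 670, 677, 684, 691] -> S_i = 663 + 7*i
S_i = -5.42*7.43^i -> [-5.42, -40.27, -299.21, -2223.13, -16517.89]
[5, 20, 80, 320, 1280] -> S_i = 5*4^i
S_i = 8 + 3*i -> [8, 11, 14, 17, 20]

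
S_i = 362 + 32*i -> [362, 394, 426, 458, 490]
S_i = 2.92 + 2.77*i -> [2.92, 5.69, 8.46, 11.23, 14.0]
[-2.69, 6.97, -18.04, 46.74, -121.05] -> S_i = -2.69*(-2.59)^i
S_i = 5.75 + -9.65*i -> [5.75, -3.9, -13.55, -23.2, -32.85]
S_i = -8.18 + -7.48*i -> [-8.18, -15.66, -23.14, -30.62, -38.1]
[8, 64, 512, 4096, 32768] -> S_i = 8*8^i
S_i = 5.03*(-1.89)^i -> [5.03, -9.51, 17.97, -33.96, 64.18]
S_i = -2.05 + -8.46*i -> [-2.05, -10.51, -18.97, -27.43, -35.89]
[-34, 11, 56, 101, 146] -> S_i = -34 + 45*i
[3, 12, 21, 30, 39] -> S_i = 3 + 9*i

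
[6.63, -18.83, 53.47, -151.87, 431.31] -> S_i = 6.63*(-2.84)^i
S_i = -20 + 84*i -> [-20, 64, 148, 232, 316]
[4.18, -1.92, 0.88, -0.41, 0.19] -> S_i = 4.18*(-0.46)^i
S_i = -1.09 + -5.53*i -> [-1.09, -6.62, -12.15, -17.68, -23.21]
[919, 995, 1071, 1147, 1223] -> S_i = 919 + 76*i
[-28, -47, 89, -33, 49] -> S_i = Random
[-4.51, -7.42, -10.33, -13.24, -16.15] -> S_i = -4.51 + -2.91*i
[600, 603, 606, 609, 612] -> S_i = 600 + 3*i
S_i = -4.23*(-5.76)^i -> [-4.23, 24.36, -140.34, 808.37, -4656.19]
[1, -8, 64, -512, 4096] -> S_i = 1*-8^i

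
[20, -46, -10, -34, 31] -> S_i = Random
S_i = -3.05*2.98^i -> [-3.05, -9.09, -27.09, -80.71, -240.53]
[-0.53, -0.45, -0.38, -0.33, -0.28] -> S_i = -0.53*0.85^i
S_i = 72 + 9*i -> [72, 81, 90, 99, 108]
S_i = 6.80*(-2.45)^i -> [6.8, -16.66, 40.82, -100.0, 245.0]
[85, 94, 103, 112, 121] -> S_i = 85 + 9*i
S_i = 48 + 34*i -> [48, 82, 116, 150, 184]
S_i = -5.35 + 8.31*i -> [-5.35, 2.96, 11.27, 19.58, 27.89]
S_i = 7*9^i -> [7, 63, 567, 5103, 45927]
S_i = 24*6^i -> [24, 144, 864, 5184, 31104]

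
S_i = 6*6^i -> [6, 36, 216, 1296, 7776]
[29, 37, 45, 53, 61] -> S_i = 29 + 8*i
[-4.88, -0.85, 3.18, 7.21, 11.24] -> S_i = -4.88 + 4.03*i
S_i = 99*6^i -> [99, 594, 3564, 21384, 128304]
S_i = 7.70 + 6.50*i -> [7.7, 14.2, 20.7, 27.2, 33.7]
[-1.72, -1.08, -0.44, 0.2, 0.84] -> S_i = -1.72 + 0.64*i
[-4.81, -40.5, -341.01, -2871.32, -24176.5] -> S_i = -4.81*8.42^i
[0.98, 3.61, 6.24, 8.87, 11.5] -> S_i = 0.98 + 2.63*i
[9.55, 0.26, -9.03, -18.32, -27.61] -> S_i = 9.55 + -9.29*i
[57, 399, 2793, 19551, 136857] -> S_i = 57*7^i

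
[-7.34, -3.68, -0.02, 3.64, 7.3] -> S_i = -7.34 + 3.66*i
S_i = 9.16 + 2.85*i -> [9.16, 12.01, 14.86, 17.71, 20.56]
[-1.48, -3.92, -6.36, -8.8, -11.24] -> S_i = -1.48 + -2.44*i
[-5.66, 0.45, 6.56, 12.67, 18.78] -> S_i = -5.66 + 6.11*i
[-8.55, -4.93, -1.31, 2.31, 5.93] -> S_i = -8.55 + 3.62*i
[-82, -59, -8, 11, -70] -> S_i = Random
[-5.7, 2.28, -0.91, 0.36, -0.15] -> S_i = -5.70*(-0.40)^i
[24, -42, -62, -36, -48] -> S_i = Random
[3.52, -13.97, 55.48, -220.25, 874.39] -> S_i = 3.52*(-3.97)^i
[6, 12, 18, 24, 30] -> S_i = 6 + 6*i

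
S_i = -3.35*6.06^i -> [-3.35, -20.3, -123.02, -745.53, -4517.89]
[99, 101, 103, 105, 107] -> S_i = 99 + 2*i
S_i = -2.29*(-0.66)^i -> [-2.29, 1.51, -1.0, 0.66, -0.43]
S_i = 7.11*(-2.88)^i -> [7.11, -20.48, 58.97, -169.84, 489.15]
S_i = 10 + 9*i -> [10, 19, 28, 37, 46]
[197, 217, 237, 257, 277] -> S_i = 197 + 20*i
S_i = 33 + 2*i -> [33, 35, 37, 39, 41]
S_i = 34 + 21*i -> [34, 55, 76, 97, 118]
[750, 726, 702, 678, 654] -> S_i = 750 + -24*i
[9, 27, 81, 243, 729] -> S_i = 9*3^i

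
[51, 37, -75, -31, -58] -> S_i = Random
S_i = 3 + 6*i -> [3, 9, 15, 21, 27]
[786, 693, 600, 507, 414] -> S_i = 786 + -93*i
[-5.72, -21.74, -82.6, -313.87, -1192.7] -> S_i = -5.72*3.80^i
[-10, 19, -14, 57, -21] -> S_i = Random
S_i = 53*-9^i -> [53, -477, 4293, -38637, 347733]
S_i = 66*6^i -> [66, 396, 2376, 14256, 85536]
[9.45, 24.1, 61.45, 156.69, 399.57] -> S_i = 9.45*2.55^i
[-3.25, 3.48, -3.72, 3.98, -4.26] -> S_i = -3.25*(-1.07)^i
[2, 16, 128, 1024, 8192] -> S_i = 2*8^i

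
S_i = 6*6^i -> [6, 36, 216, 1296, 7776]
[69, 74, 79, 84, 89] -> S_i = 69 + 5*i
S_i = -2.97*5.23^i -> [-2.97, -15.53, -81.24, -424.88, -2222.1]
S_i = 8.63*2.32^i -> [8.63, 20.02, 46.45, 107.76, 250.01]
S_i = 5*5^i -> [5, 25, 125, 625, 3125]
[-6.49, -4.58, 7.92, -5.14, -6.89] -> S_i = Random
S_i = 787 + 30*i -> [787, 817, 847, 877, 907]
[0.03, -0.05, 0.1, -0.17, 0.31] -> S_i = 0.03*(-1.80)^i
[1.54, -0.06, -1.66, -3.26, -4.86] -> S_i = 1.54 + -1.60*i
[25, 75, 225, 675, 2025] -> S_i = 25*3^i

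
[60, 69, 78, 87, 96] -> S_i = 60 + 9*i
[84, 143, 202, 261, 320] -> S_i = 84 + 59*i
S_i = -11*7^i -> [-11, -77, -539, -3773, -26411]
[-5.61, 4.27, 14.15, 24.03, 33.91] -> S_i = -5.61 + 9.88*i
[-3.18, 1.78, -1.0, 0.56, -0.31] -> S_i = -3.18*(-0.56)^i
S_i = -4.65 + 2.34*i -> [-4.65, -2.31, 0.03, 2.37, 4.71]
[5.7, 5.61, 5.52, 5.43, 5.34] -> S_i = 5.70 + -0.09*i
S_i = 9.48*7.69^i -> [9.48, 72.9, 560.61, 4311.09, 33152.3]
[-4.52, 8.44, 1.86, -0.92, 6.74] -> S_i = Random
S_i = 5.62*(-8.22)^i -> [5.62, -46.2, 379.73, -3121.42, 25658.05]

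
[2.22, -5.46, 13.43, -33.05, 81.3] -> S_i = 2.22*(-2.46)^i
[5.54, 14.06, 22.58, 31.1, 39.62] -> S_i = 5.54 + 8.52*i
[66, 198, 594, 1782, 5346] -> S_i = 66*3^i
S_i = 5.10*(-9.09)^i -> [5.1, -46.36, 421.4, -3830.56, 34819.75]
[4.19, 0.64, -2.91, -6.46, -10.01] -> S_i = 4.19 + -3.55*i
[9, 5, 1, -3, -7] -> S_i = 9 + -4*i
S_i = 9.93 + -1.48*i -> [9.93, 8.45, 6.97, 5.49, 4.01]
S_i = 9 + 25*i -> [9, 34, 59, 84, 109]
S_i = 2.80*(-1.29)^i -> [2.8, -3.61, 4.66, -6.01, 7.75]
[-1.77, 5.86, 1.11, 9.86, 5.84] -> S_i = Random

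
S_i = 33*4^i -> [33, 132, 528, 2112, 8448]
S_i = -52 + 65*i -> [-52, 13, 78, 143, 208]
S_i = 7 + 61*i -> [7, 68, 129, 190, 251]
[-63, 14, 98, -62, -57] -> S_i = Random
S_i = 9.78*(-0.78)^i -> [9.78, -7.63, 5.95, -4.64, 3.62]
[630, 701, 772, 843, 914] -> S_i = 630 + 71*i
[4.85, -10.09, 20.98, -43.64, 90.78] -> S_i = 4.85*(-2.08)^i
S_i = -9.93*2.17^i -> [-9.93, -21.55, -46.76, -101.47, -220.19]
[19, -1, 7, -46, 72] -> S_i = Random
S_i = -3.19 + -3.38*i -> [-3.19, -6.57, -9.95, -13.33, -16.71]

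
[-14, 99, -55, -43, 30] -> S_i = Random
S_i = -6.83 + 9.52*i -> [-6.83, 2.69, 12.21, 21.73, 31.25]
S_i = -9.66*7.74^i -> [-9.66, -74.77, -578.71, -4479.2, -34668.97]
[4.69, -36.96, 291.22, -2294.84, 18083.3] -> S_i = 4.69*(-7.88)^i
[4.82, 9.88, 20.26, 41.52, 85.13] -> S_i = 4.82*2.05^i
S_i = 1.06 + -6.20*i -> [1.06, -5.14, -11.34, -17.54, -23.74]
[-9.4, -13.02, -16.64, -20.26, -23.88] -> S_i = -9.40 + -3.62*i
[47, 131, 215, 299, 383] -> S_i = 47 + 84*i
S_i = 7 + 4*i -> [7, 11, 15, 19, 23]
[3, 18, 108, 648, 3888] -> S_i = 3*6^i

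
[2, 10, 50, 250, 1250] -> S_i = 2*5^i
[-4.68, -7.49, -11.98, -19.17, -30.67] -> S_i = -4.68*1.60^i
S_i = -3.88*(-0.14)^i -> [-3.88, 0.54, -0.08, 0.01, -0.0]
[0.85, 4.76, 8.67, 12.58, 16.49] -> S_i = 0.85 + 3.91*i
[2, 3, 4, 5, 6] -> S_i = 2 + 1*i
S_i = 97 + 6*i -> [97, 103, 109, 115, 121]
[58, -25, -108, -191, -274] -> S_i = 58 + -83*i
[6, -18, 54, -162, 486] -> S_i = 6*-3^i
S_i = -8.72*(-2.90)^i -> [-8.72, 25.29, -73.34, 212.67, -616.75]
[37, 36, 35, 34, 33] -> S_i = 37 + -1*i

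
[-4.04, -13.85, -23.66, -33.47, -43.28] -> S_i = -4.04 + -9.81*i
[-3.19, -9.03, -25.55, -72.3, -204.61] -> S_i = -3.19*2.83^i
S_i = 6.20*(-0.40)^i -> [6.2, -2.48, 0.99, -0.4, 0.16]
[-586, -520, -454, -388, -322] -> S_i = -586 + 66*i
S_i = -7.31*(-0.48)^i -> [-7.31, 3.51, -1.68, 0.81, -0.39]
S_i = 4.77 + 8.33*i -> [4.77, 13.1, 21.43, 29.76, 38.09]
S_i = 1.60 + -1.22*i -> [1.6, 0.38, -0.84, -2.06, -3.28]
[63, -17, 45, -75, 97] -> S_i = Random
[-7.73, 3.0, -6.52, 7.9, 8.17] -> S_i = Random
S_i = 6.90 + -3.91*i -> [6.9, 2.99, -0.92, -4.83, -8.74]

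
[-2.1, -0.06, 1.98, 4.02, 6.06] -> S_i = -2.10 + 2.04*i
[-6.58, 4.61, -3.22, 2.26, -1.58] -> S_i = -6.58*(-0.70)^i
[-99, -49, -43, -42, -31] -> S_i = Random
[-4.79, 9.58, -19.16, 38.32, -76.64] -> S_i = -4.79*(-2.00)^i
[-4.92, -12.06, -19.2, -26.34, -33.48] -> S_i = -4.92 + -7.14*i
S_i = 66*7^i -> [66, 462, 3234, 22638, 158466]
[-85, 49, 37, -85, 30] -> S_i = Random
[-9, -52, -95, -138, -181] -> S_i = -9 + -43*i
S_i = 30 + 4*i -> [30, 34, 38, 42, 46]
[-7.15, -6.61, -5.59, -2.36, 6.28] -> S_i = Random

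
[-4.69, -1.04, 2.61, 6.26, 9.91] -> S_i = -4.69 + 3.65*i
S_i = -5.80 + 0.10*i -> [-5.8, -5.7, -5.6, -5.5, -5.4]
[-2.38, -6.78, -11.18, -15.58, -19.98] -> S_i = -2.38 + -4.40*i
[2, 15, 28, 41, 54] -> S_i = 2 + 13*i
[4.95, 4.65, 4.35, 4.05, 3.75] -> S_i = 4.95 + -0.30*i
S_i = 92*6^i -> [92, 552, 3312, 19872, 119232]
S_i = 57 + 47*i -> [57, 104, 151, 198, 245]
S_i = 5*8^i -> [5, 40, 320, 2560, 20480]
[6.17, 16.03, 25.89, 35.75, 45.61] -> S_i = 6.17 + 9.86*i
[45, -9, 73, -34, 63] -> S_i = Random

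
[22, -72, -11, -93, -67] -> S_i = Random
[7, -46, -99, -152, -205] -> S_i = 7 + -53*i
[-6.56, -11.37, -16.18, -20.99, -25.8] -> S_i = -6.56 + -4.81*i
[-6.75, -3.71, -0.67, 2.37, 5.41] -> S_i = -6.75 + 3.04*i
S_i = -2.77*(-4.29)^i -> [-2.77, 11.88, -50.98, 218.7, -938.23]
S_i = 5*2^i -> [5, 10, 20, 40, 80]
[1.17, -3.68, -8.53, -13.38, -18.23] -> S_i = 1.17 + -4.85*i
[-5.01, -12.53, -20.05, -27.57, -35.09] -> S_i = -5.01 + -7.52*i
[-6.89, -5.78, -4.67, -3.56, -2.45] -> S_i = -6.89 + 1.11*i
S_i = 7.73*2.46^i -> [7.73, 19.02, 46.78, 115.08, 283.09]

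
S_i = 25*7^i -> [25, 175, 1225, 8575, 60025]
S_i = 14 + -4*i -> [14, 10, 6, 2, -2]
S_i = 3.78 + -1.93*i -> [3.78, 1.85, -0.08, -2.01, -3.94]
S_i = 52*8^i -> [52, 416, 3328, 26624, 212992]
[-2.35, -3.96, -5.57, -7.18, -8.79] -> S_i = -2.35 + -1.61*i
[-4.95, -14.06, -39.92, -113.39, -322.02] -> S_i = -4.95*2.84^i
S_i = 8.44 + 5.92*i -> [8.44, 14.36, 20.28, 26.2, 32.12]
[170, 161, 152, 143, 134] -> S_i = 170 + -9*i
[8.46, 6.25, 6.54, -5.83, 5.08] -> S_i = Random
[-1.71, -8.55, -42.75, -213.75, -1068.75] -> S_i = -1.71*5.00^i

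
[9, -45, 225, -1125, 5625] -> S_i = 9*-5^i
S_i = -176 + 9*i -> [-176, -167, -158, -149, -140]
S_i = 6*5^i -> [6, 30, 150, 750, 3750]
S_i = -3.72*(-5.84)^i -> [-3.72, 21.72, -126.87, 740.94, -4327.07]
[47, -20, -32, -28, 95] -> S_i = Random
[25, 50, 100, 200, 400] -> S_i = 25*2^i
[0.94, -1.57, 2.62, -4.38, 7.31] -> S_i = 0.94*(-1.67)^i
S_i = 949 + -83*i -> [949, 866, 783, 700, 617]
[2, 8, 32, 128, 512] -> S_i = 2*4^i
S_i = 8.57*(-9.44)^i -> [8.57, -80.9, 763.7, -7209.36, 68056.37]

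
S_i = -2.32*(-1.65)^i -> [-2.32, 3.83, -6.32, 10.42, -17.2]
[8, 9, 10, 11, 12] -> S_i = 8 + 1*i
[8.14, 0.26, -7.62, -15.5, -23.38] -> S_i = 8.14 + -7.88*i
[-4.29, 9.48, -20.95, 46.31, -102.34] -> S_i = -4.29*(-2.21)^i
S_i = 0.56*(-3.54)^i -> [0.56, -1.98, 7.02, -24.84, 87.94]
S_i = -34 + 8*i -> [-34, -26, -18, -10, -2]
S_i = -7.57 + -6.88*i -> [-7.57, -14.45, -21.33, -28.21, -35.09]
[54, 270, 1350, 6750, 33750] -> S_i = 54*5^i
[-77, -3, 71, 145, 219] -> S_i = -77 + 74*i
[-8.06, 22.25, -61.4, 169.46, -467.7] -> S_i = -8.06*(-2.76)^i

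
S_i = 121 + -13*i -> [121, 108, 95, 82, 69]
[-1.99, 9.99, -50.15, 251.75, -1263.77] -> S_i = -1.99*(-5.02)^i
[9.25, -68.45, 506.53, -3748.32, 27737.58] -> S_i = 9.25*(-7.40)^i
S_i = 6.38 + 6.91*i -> [6.38, 13.29, 20.2, 27.11, 34.02]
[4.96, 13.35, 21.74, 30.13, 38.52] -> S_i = 4.96 + 8.39*i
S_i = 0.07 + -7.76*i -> [0.07, -7.69, -15.45, -23.21, -30.97]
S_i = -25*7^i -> [-25, -175, -1225, -8575, -60025]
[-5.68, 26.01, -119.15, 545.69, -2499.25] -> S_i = -5.68*(-4.58)^i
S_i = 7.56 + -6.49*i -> [7.56, 1.07, -5.42, -11.91, -18.4]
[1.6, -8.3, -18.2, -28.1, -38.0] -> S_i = 1.60 + -9.90*i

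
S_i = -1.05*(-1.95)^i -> [-1.05, 2.05, -3.99, 7.79, -15.18]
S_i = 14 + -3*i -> [14, 11, 8, 5, 2]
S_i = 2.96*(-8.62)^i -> [2.96, -25.52, 219.94, -1895.89, 16342.59]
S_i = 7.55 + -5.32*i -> [7.55, 2.23, -3.09, -8.41, -13.73]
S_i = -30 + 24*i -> [-30, -6, 18, 42, 66]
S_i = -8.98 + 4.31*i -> [-8.98, -4.67, -0.36, 3.95, 8.26]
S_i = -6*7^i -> [-6, -42, -294, -2058, -14406]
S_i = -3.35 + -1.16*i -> [-3.35, -4.51, -5.67, -6.83, -7.99]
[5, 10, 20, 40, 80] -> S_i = 5*2^i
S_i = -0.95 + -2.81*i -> [-0.95, -3.76, -6.57, -9.38, -12.19]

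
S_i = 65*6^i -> [65, 390, 2340, 14040, 84240]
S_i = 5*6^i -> [5, 30, 180, 1080, 6480]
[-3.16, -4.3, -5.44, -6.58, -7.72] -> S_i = -3.16 + -1.14*i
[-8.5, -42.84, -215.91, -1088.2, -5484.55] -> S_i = -8.50*5.04^i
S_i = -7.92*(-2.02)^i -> [-7.92, 16.0, -32.32, 65.28, -131.87]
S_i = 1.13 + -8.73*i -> [1.13, -7.6, -16.33, -25.06, -33.79]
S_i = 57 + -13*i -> [57, 44, 31, 18, 5]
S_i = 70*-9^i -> [70, -630, 5670, -51030, 459270]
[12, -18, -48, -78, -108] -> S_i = 12 + -30*i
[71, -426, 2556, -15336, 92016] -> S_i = 71*-6^i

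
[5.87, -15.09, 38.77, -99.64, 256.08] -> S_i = 5.87*(-2.57)^i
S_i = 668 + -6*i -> [668, 662, 656, 650, 644]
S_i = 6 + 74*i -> [6, 80, 154, 228, 302]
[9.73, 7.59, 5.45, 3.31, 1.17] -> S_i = 9.73 + -2.14*i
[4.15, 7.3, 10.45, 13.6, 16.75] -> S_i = 4.15 + 3.15*i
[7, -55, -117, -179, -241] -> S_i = 7 + -62*i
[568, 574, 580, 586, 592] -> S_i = 568 + 6*i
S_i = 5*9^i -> [5, 45, 405, 3645, 32805]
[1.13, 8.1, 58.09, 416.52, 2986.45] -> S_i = 1.13*7.17^i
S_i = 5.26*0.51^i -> [5.26, 2.68, 1.37, 0.7, 0.36]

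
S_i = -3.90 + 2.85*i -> [-3.9, -1.05, 1.8, 4.65, 7.5]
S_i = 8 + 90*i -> [8, 98, 188, 278, 368]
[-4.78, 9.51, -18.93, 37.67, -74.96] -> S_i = -4.78*(-1.99)^i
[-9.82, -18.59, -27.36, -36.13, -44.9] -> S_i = -9.82 + -8.77*i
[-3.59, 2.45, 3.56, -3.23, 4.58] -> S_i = Random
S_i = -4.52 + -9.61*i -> [-4.52, -14.13, -23.74, -33.35, -42.96]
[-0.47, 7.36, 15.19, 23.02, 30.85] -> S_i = -0.47 + 7.83*i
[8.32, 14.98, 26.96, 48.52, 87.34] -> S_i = 8.32*1.80^i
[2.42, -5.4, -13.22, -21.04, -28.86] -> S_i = 2.42 + -7.82*i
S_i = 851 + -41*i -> [851, 810, 769, 728, 687]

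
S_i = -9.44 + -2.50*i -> [-9.44, -11.94, -14.44, -16.94, -19.44]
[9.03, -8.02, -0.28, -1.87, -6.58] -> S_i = Random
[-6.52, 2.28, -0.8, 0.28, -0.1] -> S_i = -6.52*(-0.35)^i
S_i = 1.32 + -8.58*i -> [1.32, -7.26, -15.84, -24.42, -33.0]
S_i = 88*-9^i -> [88, -792, 7128, -64152, 577368]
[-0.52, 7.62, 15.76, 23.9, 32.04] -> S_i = -0.52 + 8.14*i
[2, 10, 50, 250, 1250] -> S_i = 2*5^i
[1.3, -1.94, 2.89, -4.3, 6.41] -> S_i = 1.30*(-1.49)^i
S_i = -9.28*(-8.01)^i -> [-9.28, 74.33, -595.41, 4769.2, -38201.29]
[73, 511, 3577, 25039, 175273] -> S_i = 73*7^i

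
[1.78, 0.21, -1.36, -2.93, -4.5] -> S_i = 1.78 + -1.57*i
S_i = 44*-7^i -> [44, -308, 2156, -15092, 105644]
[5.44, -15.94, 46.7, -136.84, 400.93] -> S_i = 5.44*(-2.93)^i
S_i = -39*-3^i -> [-39, 117, -351, 1053, -3159]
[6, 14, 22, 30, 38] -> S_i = 6 + 8*i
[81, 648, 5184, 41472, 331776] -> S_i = 81*8^i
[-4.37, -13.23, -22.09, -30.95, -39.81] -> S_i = -4.37 + -8.86*i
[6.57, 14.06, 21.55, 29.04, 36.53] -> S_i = 6.57 + 7.49*i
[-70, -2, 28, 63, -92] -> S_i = Random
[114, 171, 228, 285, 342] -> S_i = 114 + 57*i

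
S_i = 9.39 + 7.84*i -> [9.39, 17.23, 25.07, 32.91, 40.75]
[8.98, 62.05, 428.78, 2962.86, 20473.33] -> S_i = 8.98*6.91^i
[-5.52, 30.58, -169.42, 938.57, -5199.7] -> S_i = -5.52*(-5.54)^i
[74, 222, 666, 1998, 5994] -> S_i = 74*3^i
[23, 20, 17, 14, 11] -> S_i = 23 + -3*i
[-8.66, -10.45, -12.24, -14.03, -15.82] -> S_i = -8.66 + -1.79*i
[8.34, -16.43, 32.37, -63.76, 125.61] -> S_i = 8.34*(-1.97)^i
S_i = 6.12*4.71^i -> [6.12, 28.83, 135.77, 639.46, 3011.86]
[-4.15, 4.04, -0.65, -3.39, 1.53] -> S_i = Random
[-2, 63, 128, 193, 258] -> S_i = -2 + 65*i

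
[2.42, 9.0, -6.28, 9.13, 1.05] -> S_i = Random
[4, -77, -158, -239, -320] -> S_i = 4 + -81*i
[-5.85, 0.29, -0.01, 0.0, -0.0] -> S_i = -5.85*(-0.05)^i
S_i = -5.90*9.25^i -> [-5.9, -54.58, -504.82, -4669.57, -43193.55]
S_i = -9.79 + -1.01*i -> [-9.79, -10.8, -11.81, -12.82, -13.83]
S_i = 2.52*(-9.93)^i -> [2.52, -25.02, 248.48, -2467.45, 24501.77]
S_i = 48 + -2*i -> [48, 46, 44, 42, 40]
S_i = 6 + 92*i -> [6, 98, 190, 282, 374]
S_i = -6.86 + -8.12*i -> [-6.86, -14.98, -23.1, -31.22, -39.34]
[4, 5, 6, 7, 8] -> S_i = 4 + 1*i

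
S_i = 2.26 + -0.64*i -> [2.26, 1.62, 0.98, 0.34, -0.3]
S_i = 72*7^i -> [72, 504, 3528, 24696, 172872]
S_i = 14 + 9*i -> [14, 23, 32, 41, 50]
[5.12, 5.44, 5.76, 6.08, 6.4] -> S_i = 5.12 + 0.32*i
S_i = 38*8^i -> [38, 304, 2432, 19456, 155648]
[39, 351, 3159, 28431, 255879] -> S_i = 39*9^i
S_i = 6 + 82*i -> [6, 88, 170, 252, 334]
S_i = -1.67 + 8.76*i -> [-1.67, 7.09, 15.85, 24.61, 33.37]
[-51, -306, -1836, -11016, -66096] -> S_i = -51*6^i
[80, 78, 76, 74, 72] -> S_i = 80 + -2*i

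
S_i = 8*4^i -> [8, 32, 128, 512, 2048]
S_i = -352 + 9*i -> [-352, -343, -334, -325, -316]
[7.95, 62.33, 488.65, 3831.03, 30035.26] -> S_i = 7.95*7.84^i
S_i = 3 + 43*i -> [3, 46, 89, 132, 175]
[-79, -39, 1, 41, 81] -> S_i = -79 + 40*i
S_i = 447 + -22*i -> [447, 425, 403, 381, 359]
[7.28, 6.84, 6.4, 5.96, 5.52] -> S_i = 7.28 + -0.44*i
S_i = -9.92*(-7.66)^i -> [-9.92, 75.99, -582.06, 4458.59, -34152.83]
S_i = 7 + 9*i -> [7, 16, 25, 34, 43]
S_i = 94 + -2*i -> [94, 92, 90, 88, 86]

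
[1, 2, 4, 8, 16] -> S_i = 1*2^i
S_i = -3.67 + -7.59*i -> [-3.67, -11.26, -18.85, -26.44, -34.03]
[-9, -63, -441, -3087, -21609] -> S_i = -9*7^i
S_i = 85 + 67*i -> [85, 152, 219, 286, 353]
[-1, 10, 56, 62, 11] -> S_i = Random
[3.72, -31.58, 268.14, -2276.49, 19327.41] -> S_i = 3.72*(-8.49)^i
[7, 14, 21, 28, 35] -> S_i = 7 + 7*i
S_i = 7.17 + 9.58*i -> [7.17, 16.75, 26.33, 35.91, 45.49]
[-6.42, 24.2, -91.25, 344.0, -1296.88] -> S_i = -6.42*(-3.77)^i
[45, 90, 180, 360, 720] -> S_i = 45*2^i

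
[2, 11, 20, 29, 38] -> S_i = 2 + 9*i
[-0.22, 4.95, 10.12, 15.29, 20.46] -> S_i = -0.22 + 5.17*i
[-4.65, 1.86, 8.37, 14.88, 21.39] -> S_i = -4.65 + 6.51*i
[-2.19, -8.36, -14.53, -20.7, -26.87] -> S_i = -2.19 + -6.17*i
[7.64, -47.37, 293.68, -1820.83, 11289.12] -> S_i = 7.64*(-6.20)^i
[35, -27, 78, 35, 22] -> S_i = Random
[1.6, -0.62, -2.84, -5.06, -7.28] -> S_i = 1.60 + -2.22*i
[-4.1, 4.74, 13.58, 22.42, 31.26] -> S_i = -4.10 + 8.84*i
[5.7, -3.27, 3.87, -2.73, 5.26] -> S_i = Random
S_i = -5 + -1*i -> [-5, -6, -7, -8, -9]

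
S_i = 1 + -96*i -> [1, -95, -191, -287, -383]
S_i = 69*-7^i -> [69, -483, 3381, -23667, 165669]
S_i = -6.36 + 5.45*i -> [-6.36, -0.91, 4.54, 9.99, 15.44]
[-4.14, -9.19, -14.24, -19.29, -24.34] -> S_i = -4.14 + -5.05*i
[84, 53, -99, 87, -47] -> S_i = Random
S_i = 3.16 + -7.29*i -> [3.16, -4.13, -11.42, -18.71, -26.0]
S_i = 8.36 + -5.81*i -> [8.36, 2.55, -3.26, -9.07, -14.88]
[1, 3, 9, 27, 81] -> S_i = 1*3^i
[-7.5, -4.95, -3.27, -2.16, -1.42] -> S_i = -7.50*0.66^i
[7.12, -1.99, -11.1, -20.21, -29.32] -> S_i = 7.12 + -9.11*i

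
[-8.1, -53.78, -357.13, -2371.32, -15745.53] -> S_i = -8.10*6.64^i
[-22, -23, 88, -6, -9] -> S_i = Random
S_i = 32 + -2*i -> [32, 30, 28, 26, 24]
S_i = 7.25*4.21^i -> [7.25, 30.52, 128.5, 540.98, 2277.54]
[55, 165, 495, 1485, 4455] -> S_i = 55*3^i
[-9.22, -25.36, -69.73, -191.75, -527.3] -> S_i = -9.22*2.75^i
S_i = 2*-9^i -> [2, -18, 162, -1458, 13122]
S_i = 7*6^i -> [7, 42, 252, 1512, 9072]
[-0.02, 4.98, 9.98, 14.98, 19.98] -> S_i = -0.02 + 5.00*i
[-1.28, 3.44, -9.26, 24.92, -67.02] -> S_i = -1.28*(-2.69)^i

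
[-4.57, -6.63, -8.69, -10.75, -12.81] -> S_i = -4.57 + -2.06*i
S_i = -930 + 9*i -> [-930, -921, -912, -903, -894]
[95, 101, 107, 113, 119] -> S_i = 95 + 6*i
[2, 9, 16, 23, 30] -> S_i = 2 + 7*i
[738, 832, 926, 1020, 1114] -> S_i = 738 + 94*i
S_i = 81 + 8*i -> [81, 89, 97, 105, 113]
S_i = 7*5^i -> [7, 35, 175, 875, 4375]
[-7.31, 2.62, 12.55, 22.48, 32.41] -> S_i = -7.31 + 9.93*i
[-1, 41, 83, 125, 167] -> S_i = -1 + 42*i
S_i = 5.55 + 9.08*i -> [5.55, 14.63, 23.71, 32.79, 41.87]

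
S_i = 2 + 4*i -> [2, 6, 10, 14, 18]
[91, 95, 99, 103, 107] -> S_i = 91 + 4*i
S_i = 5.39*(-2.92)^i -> [5.39, -15.74, 45.96, -134.2, 391.85]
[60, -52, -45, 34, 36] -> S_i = Random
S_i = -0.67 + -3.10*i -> [-0.67, -3.77, -6.87, -9.97, -13.07]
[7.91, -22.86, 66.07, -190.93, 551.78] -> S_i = 7.91*(-2.89)^i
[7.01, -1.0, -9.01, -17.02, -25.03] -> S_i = 7.01 + -8.01*i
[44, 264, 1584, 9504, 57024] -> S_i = 44*6^i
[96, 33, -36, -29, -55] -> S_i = Random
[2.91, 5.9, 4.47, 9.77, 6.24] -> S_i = Random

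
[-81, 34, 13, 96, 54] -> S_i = Random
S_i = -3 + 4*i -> [-3, 1, 5, 9, 13]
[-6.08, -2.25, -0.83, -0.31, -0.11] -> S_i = -6.08*0.37^i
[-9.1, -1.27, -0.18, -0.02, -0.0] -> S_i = -9.10*0.14^i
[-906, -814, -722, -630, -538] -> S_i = -906 + 92*i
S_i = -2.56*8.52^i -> [-2.56, -21.81, -185.83, -1583.28, -13489.58]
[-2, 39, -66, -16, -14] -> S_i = Random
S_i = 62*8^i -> [62, 496, 3968, 31744, 253952]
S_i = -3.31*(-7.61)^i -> [-3.31, 25.19, -191.69, 1458.75, -11101.12]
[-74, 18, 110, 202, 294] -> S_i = -74 + 92*i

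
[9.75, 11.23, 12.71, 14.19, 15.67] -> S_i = 9.75 + 1.48*i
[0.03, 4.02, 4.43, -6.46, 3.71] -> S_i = Random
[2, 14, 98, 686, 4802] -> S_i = 2*7^i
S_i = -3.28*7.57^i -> [-3.28, -24.83, -187.96, -1422.86, -10771.03]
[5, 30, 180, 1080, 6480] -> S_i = 5*6^i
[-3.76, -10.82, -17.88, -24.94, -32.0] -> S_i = -3.76 + -7.06*i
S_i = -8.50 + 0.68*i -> [-8.5, -7.82, -7.14, -6.46, -5.78]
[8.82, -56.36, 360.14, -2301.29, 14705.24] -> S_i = 8.82*(-6.39)^i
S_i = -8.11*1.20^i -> [-8.11, -9.73, -11.68, -14.01, -16.82]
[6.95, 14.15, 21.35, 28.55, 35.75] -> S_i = 6.95 + 7.20*i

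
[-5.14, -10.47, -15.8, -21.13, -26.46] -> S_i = -5.14 + -5.33*i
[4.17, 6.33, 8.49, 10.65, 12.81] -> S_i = 4.17 + 2.16*i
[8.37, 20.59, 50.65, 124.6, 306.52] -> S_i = 8.37*2.46^i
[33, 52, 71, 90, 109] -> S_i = 33 + 19*i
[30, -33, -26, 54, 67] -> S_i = Random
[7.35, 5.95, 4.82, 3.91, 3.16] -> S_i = 7.35*0.81^i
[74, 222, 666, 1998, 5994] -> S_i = 74*3^i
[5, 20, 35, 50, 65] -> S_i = 5 + 15*i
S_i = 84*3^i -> [84, 252, 756, 2268, 6804]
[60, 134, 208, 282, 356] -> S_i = 60 + 74*i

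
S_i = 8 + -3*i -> [8, 5, 2, -1, -4]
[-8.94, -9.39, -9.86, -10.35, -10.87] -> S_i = -8.94*1.05^i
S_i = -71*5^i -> [-71, -355, -1775, -8875, -44375]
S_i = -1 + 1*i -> [-1, 0, 1, 2, 3]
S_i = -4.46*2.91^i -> [-4.46, -12.98, -37.77, -109.9, -319.82]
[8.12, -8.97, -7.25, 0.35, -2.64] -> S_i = Random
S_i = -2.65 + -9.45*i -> [-2.65, -12.1, -21.55, -31.0, -40.45]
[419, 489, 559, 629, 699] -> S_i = 419 + 70*i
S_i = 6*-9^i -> [6, -54, 486, -4374, 39366]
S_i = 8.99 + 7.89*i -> [8.99, 16.88, 24.77, 32.66, 40.55]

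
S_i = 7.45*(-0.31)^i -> [7.45, -2.31, 0.72, -0.22, 0.07]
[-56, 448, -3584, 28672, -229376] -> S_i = -56*-8^i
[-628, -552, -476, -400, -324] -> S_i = -628 + 76*i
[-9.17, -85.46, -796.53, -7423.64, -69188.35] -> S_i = -9.17*9.32^i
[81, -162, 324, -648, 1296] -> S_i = 81*-2^i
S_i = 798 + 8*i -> [798, 806, 814, 822, 830]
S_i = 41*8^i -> [41, 328, 2624, 20992, 167936]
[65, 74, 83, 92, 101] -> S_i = 65 + 9*i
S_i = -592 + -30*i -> [-592, -622, -652, -682, -712]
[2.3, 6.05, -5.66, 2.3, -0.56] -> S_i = Random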